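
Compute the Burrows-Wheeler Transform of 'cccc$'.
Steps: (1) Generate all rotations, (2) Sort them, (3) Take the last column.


Rotations (sorted):
  0: $cccc -> last char: c
  1: c$ccc -> last char: c
  2: cc$cc -> last char: c
  3: ccc$c -> last char: c
  4: cccc$ -> last char: $


BWT = cccc$


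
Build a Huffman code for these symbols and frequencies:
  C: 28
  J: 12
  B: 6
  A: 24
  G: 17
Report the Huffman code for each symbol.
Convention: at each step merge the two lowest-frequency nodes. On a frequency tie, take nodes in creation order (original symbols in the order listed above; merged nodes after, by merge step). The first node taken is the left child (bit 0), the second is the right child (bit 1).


Huffman tree construction:
Step 1: Merge B(6) + J(12) = 18
Step 2: Merge G(17) + (B+J)(18) = 35
Step 3: Merge A(24) + C(28) = 52
Step 4: Merge (G+(B+J))(35) + (A+C)(52) = 87
Read each symbol's code off the tree from the root (left child = 0, right child = 1).

Codes:
  C: 11 (length 2)
  J: 011 (length 3)
  B: 010 (length 3)
  A: 10 (length 2)
  G: 00 (length 2)
Average code length: 192/87 = 2.2069 bits/symbol


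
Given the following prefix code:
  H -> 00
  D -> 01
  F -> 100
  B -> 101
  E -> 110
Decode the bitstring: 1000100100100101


Decoding step by step:
Bits 100 -> F
Bits 01 -> D
Bits 00 -> H
Bits 100 -> F
Bits 100 -> F
Bits 101 -> B


Decoded message: FDHFFB


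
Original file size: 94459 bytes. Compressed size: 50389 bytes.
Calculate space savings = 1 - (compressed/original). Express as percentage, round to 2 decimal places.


ratio = compressed/original = 50389/94459 = 0.533448
savings = 1 - ratio = 1 - 0.533448 = 0.466552
as a percentage: 0.466552 * 100 = 46.66%

Space savings = 1 - 50389/94459 = 46.66%


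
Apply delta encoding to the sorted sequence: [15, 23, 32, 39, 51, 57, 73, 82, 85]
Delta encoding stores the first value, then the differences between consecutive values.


First value: 15
Deltas:
  23 - 15 = 8
  32 - 23 = 9
  39 - 32 = 7
  51 - 39 = 12
  57 - 51 = 6
  73 - 57 = 16
  82 - 73 = 9
  85 - 82 = 3


Delta encoded: [15, 8, 9, 7, 12, 6, 16, 9, 3]


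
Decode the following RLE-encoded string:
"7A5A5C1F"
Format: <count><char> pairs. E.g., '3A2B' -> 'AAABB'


Expanding each <count><char> pair:
  7A -> 'AAAAAAA'
  5A -> 'AAAAA'
  5C -> 'CCCCC'
  1F -> 'F'

Decoded = AAAAAAAAAAAACCCCCF


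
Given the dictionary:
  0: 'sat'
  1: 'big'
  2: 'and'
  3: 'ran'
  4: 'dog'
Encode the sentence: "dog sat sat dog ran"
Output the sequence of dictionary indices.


Look up each word in the dictionary:
  'dog' -> 4
  'sat' -> 0
  'sat' -> 0
  'dog' -> 4
  'ran' -> 3

Encoded: [4, 0, 0, 4, 3]


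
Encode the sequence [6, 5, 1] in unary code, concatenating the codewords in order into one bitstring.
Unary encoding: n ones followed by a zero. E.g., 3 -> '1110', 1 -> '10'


Encode each number as n ones followed by a terminating 0:
  6 -> 1111110 (7 bits)
  5 -> 111110 (6 bits)
  1 -> 10 (2 bits)
Total length = 7 + 6 + 2 = 15 bits.

Unary([6, 5, 1]) = 111111011111010 (15 bits)


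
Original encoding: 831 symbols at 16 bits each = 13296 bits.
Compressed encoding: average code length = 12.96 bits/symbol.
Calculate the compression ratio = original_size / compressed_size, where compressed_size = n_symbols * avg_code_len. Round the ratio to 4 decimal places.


original_size = n_symbols * orig_bits = 831 * 16 = 13296 bits
compressed_size = n_symbols * avg_code_len = 831 * 12.96 = 10769.76 bits
ratio = original_size / compressed_size = 13296 / 10769.76 = 1.2346

Compression ratio = 1.2346


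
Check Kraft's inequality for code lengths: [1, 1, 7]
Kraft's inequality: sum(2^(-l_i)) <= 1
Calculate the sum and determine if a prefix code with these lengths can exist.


Sum = 2^(-1) + 2^(-1) + 2^(-7)
    = 0.5 + 0.5 + 0.0078125
    = 129/128 = 1.0078125
Since 1.0078125 > 1, Kraft's inequality is NOT satisfied.
A prefix code with these lengths CANNOT exist.

Kraft sum = 1.0078125. Not satisfied.


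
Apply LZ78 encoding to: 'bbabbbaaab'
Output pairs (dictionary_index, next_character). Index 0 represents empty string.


LZ78 encoding steps:
Dictionary: {0: ''}
Step 1: w='' (idx 0), next='b' -> output (0, 'b'), add 'b' as idx 1
Step 2: w='b' (idx 1), next='a' -> output (1, 'a'), add 'ba' as idx 2
Step 3: w='b' (idx 1), next='b' -> output (1, 'b'), add 'bb' as idx 3
Step 4: w='ba' (idx 2), next='a' -> output (2, 'a'), add 'baa' as idx 4
Step 5: w='' (idx 0), next='a' -> output (0, 'a'), add 'a' as idx 5
Step 6: w='b' (idx 1), end of input -> output (1, '')


Encoded: [(0, 'b'), (1, 'a'), (1, 'b'), (2, 'a'), (0, 'a'), (1, '')]


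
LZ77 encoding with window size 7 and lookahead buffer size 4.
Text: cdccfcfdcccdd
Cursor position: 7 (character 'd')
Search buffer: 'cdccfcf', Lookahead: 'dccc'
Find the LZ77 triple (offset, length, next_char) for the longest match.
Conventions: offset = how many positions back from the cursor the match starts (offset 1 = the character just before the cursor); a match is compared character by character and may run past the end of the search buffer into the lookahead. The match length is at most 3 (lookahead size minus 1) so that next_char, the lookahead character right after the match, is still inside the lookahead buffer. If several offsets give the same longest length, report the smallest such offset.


Try each offset into the search buffer:
  offset=1 (pos 6, char 'f'): match length 0
  offset=2 (pos 5, char 'c'): match length 0
  offset=3 (pos 4, char 'f'): match length 0
  offset=4 (pos 3, char 'c'): match length 0
  offset=5 (pos 2, char 'c'): match length 0
  offset=6 (pos 1, char 'd'): match length 3
  offset=7 (pos 0, char 'c'): match length 0
Longest match has length 3 at offset 6.
next_char = character at position 7 + 3 = 10 -> 'c'

Best match: offset=6, length=3 (matching 'dcc' starting at position 1)
LZ77 triple: (6, 3, 'c')


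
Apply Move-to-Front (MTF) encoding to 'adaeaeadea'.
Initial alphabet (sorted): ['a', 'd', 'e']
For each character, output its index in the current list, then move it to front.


MTF encoding:
'a': index 0 in ['a', 'd', 'e'] -> ['a', 'd', 'e']
'd': index 1 in ['a', 'd', 'e'] -> ['d', 'a', 'e']
'a': index 1 in ['d', 'a', 'e'] -> ['a', 'd', 'e']
'e': index 2 in ['a', 'd', 'e'] -> ['e', 'a', 'd']
'a': index 1 in ['e', 'a', 'd'] -> ['a', 'e', 'd']
'e': index 1 in ['a', 'e', 'd'] -> ['e', 'a', 'd']
'a': index 1 in ['e', 'a', 'd'] -> ['a', 'e', 'd']
'd': index 2 in ['a', 'e', 'd'] -> ['d', 'a', 'e']
'e': index 2 in ['d', 'a', 'e'] -> ['e', 'd', 'a']
'a': index 2 in ['e', 'd', 'a'] -> ['a', 'e', 'd']


Output: [0, 1, 1, 2, 1, 1, 1, 2, 2, 2]


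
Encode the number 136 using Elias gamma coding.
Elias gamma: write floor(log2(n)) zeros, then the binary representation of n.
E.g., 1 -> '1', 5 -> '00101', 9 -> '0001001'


num_bits = floor(log2(136)) + 1 = 8
leading_zeros = num_bits - 1 = 7
binary(136) = 10001000

Elias gamma(136) = '0000000' + '10001000' = 000000010001000 (15 bits)


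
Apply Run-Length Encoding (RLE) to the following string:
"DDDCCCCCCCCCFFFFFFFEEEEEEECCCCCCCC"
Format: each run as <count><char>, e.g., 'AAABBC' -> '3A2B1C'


Scanning runs left to right:
  i=0: run of 'D' x 3 -> '3D'
  i=3: run of 'C' x 9 -> '9C'
  i=12: run of 'F' x 7 -> '7F'
  i=19: run of 'E' x 7 -> '7E'
  i=26: run of 'C' x 8 -> '8C'

RLE = 3D9C7F7E8C


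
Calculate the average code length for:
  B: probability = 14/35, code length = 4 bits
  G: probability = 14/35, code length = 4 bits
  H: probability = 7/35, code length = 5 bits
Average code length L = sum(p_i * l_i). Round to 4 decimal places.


Weighted contributions p_i * l_i:
  B: (14/35) * 4 = 56/35
  G: (14/35) * 4 = 56/35
  H: (7/35) * 5 = 35/35
Sum = (56 + 56 + 35)/35 = 147/35

L = 147/35 = 4.2000 bits/symbol


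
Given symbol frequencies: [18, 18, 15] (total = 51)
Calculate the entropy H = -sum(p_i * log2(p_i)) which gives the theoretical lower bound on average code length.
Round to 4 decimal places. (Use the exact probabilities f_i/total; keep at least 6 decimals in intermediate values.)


Per-symbol terms -p_i * log2(p_i) with p_i = f_i/51:
  p = 18/51 = 0.352941: log2(p) = -1.502500, -p*log2(p) = 0.530294
  p = 18/51 = 0.352941: log2(p) = -1.502500, -p*log2(p) = 0.530294
  p = 15/51 = 0.294118: log2(p) = -1.765535, -p*log2(p) = 0.519275
H = 0.530294 + 0.530294 + 0.519275 = 1.579863

H = 1.5799 bits/symbol


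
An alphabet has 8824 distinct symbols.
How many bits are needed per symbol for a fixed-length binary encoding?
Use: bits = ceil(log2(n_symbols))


log2(8824) = 13.1072
Bracket: 2^13 = 8192 < 8824 <= 2^14 = 16384
So ceil(log2(8824)) = 14

bits = ceil(log2(8824)) = ceil(13.1072) = 14 bits


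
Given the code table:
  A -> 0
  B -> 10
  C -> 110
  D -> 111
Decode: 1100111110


Decoding:
110 -> C
0 -> A
111 -> D
110 -> C


Result: CADC


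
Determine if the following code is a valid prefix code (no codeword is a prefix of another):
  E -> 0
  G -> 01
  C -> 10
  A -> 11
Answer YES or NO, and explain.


Checking each pair (does one codeword prefix another?):
  E='0' vs G='01': prefix -- VIOLATION

NO -- this is NOT a valid prefix code. E (0) is a prefix of G (01).


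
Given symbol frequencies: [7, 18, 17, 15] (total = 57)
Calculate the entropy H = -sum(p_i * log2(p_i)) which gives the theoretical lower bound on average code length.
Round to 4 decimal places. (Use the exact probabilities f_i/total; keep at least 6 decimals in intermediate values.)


Per-symbol terms -p_i * log2(p_i) with p_i = f_i/57:
  p = 7/57 = 0.122807: log2(p) = -3.025535, -p*log2(p) = 0.371557
  p = 18/57 = 0.315789: log2(p) = -1.662965, -p*log2(p) = 0.525147
  p = 17/57 = 0.298246: log2(p) = -1.745427, -p*log2(p) = 0.520566
  p = 15/57 = 0.263158: log2(p) = -1.925999, -p*log2(p) = 0.506842
H = 0.371557 + 0.525147 + 0.520566 + 0.506842 = 1.924112

H = 1.9241 bits/symbol


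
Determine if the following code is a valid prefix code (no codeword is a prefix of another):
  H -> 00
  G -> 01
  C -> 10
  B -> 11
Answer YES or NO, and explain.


Checking each pair (does one codeword prefix another?):
  H='00' vs G='01': no prefix
  H='00' vs C='10': no prefix
  H='00' vs B='11': no prefix
  G='01' vs H='00': no prefix
  G='01' vs C='10': no prefix
  G='01' vs B='11': no prefix
  C='10' vs H='00': no prefix
  C='10' vs G='01': no prefix
  C='10' vs B='11': no prefix
  B='11' vs H='00': no prefix
  B='11' vs G='01': no prefix
  B='11' vs C='10': no prefix
No violation found over all pairs.

YES -- this is a valid prefix code. No codeword is a prefix of any other codeword.


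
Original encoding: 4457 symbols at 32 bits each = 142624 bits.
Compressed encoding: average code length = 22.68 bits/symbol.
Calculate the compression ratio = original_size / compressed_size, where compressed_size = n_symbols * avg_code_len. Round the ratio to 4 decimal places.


original_size = n_symbols * orig_bits = 4457 * 32 = 142624 bits
compressed_size = n_symbols * avg_code_len = 4457 * 22.68 = 101084.76 bits
ratio = original_size / compressed_size = 142624 / 101084.76 = 1.4109

Compression ratio = 1.4109


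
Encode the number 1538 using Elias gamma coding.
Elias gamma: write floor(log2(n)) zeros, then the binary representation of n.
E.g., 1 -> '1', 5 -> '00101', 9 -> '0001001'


num_bits = floor(log2(1538)) + 1 = 11
leading_zeros = num_bits - 1 = 10
binary(1538) = 11000000010

Elias gamma(1538) = '0000000000' + '11000000010' = 000000000011000000010 (21 bits)


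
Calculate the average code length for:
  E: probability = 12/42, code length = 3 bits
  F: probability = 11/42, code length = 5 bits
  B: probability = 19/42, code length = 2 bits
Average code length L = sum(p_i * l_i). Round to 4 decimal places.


Weighted contributions p_i * l_i:
  E: (12/42) * 3 = 36/42
  F: (11/42) * 5 = 55/42
  B: (19/42) * 2 = 38/42
Sum = (36 + 55 + 38)/42 = 129/42

L = 129/42 = 3.0714 bits/symbol


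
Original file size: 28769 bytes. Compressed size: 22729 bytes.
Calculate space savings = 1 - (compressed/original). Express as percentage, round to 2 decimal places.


ratio = compressed/original = 22729/28769 = 0.790052
savings = 1 - ratio = 1 - 0.790052 = 0.209948
as a percentage: 0.209948 * 100 = 20.99%

Space savings = 1 - 22729/28769 = 20.99%


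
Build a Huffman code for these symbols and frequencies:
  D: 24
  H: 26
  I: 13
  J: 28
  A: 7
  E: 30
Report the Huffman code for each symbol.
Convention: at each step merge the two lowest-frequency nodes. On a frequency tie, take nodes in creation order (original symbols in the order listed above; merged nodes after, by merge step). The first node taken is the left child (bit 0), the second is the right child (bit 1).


Huffman tree construction:
Step 1: Merge A(7) + I(13) = 20
Step 2: Merge (A+I)(20) + D(24) = 44
Step 3: Merge H(26) + J(28) = 54
Step 4: Merge E(30) + ((A+I)+D)(44) = 74
Step 5: Merge (H+J)(54) + (E+((A+I)+D))(74) = 128
Read each symbol's code off the tree from the root (left child = 0, right child = 1).

Codes:
  D: 111 (length 3)
  H: 00 (length 2)
  I: 1101 (length 4)
  J: 01 (length 2)
  A: 1100 (length 4)
  E: 10 (length 2)
Average code length: 320/128 = 2.5000 bits/symbol


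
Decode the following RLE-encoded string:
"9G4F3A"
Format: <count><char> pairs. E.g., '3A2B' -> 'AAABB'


Expanding each <count><char> pair:
  9G -> 'GGGGGGGGG'
  4F -> 'FFFF'
  3A -> 'AAA'

Decoded = GGGGGGGGGFFFFAAA


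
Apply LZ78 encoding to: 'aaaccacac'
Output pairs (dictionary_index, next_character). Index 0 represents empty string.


LZ78 encoding steps:
Dictionary: {0: ''}
Step 1: w='' (idx 0), next='a' -> output (0, 'a'), add 'a' as idx 1
Step 2: w='a' (idx 1), next='a' -> output (1, 'a'), add 'aa' as idx 2
Step 3: w='' (idx 0), next='c' -> output (0, 'c'), add 'c' as idx 3
Step 4: w='c' (idx 3), next='a' -> output (3, 'a'), add 'ca' as idx 4
Step 5: w='ca' (idx 4), next='c' -> output (4, 'c'), add 'cac' as idx 5


Encoded: [(0, 'a'), (1, 'a'), (0, 'c'), (3, 'a'), (4, 'c')]


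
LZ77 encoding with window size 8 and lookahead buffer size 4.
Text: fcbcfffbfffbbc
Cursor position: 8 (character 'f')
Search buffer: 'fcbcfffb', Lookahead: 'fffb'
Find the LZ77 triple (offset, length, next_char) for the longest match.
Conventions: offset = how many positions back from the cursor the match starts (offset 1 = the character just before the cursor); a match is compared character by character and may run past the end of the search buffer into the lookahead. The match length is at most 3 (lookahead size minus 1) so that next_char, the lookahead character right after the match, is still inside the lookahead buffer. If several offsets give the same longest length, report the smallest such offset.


Try each offset into the search buffer:
  offset=1 (pos 7, char 'b'): match length 0
  offset=2 (pos 6, char 'f'): match length 1
  offset=3 (pos 5, char 'f'): match length 2
  offset=4 (pos 4, char 'f'): match length 3
  offset=5 (pos 3, char 'c'): match length 0
  offset=6 (pos 2, char 'b'): match length 0
  offset=7 (pos 1, char 'c'): match length 0
  offset=8 (pos 0, char 'f'): match length 1
Longest match has length 3 at offset 4.
next_char = character at position 8 + 3 = 11 -> 'b'

Best match: offset=4, length=3 (matching 'fff' starting at position 4)
LZ77 triple: (4, 3, 'b')


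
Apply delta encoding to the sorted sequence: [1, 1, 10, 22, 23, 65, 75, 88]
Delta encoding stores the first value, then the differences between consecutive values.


First value: 1
Deltas:
  1 - 1 = 0
  10 - 1 = 9
  22 - 10 = 12
  23 - 22 = 1
  65 - 23 = 42
  75 - 65 = 10
  88 - 75 = 13


Delta encoded: [1, 0, 9, 12, 1, 42, 10, 13]


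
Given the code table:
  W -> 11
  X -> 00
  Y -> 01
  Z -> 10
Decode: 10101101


Decoding:
10 -> Z
10 -> Z
11 -> W
01 -> Y


Result: ZZWY


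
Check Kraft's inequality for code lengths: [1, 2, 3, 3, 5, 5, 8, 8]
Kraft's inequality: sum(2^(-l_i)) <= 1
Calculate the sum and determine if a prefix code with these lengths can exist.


Sum = 2^(-1) + 2^(-2) + 2^(-3) + 2^(-3) + 2^(-5) + 2^(-5) + 2^(-8) + 2^(-8)
    = 0.5 + 0.25 + 0.125 + 0.125 + 0.03125 + 0.03125 + 0.00390625 + 0.00390625
    = 274/256 = 1.0703125
Since 1.0703125 > 1, Kraft's inequality is NOT satisfied.
A prefix code with these lengths CANNOT exist.

Kraft sum = 1.0703125. Not satisfied.


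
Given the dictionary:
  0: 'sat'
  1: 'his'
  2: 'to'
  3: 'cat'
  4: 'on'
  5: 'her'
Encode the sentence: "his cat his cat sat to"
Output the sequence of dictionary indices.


Look up each word in the dictionary:
  'his' -> 1
  'cat' -> 3
  'his' -> 1
  'cat' -> 3
  'sat' -> 0
  'to' -> 2

Encoded: [1, 3, 1, 3, 0, 2]


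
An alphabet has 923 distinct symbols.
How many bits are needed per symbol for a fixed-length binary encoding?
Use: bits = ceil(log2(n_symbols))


log2(923) = 9.8502
Bracket: 2^9 = 512 < 923 <= 2^10 = 1024
So ceil(log2(923)) = 10

bits = ceil(log2(923)) = ceil(9.8502) = 10 bits


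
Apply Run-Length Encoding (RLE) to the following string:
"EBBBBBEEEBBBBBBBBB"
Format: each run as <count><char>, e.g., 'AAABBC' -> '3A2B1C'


Scanning runs left to right:
  i=0: run of 'E' x 1 -> '1E'
  i=1: run of 'B' x 5 -> '5B'
  i=6: run of 'E' x 3 -> '3E'
  i=9: run of 'B' x 9 -> '9B'

RLE = 1E5B3E9B


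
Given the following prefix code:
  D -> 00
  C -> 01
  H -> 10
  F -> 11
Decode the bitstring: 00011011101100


Decoding step by step:
Bits 00 -> D
Bits 01 -> C
Bits 10 -> H
Bits 11 -> F
Bits 10 -> H
Bits 11 -> F
Bits 00 -> D


Decoded message: DCHFHFD


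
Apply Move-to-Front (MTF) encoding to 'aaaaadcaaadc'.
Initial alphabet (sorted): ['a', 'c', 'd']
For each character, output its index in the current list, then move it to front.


MTF encoding:
'a': index 0 in ['a', 'c', 'd'] -> ['a', 'c', 'd']
'a': index 0 in ['a', 'c', 'd'] -> ['a', 'c', 'd']
'a': index 0 in ['a', 'c', 'd'] -> ['a', 'c', 'd']
'a': index 0 in ['a', 'c', 'd'] -> ['a', 'c', 'd']
'a': index 0 in ['a', 'c', 'd'] -> ['a', 'c', 'd']
'd': index 2 in ['a', 'c', 'd'] -> ['d', 'a', 'c']
'c': index 2 in ['d', 'a', 'c'] -> ['c', 'd', 'a']
'a': index 2 in ['c', 'd', 'a'] -> ['a', 'c', 'd']
'a': index 0 in ['a', 'c', 'd'] -> ['a', 'c', 'd']
'a': index 0 in ['a', 'c', 'd'] -> ['a', 'c', 'd']
'd': index 2 in ['a', 'c', 'd'] -> ['d', 'a', 'c']
'c': index 2 in ['d', 'a', 'c'] -> ['c', 'd', 'a']


Output: [0, 0, 0, 0, 0, 2, 2, 2, 0, 0, 2, 2]


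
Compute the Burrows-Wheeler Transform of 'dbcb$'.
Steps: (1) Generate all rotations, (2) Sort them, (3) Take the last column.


Rotations (sorted):
  0: $dbcb -> last char: b
  1: b$dbc -> last char: c
  2: bcb$d -> last char: d
  3: cb$db -> last char: b
  4: dbcb$ -> last char: $


BWT = bcdb$


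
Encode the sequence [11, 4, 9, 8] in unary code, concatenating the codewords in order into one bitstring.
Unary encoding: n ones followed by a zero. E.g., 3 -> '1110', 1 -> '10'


Encode each number as n ones followed by a terminating 0:
  11 -> 111111111110 (12 bits)
  4 -> 11110 (5 bits)
  9 -> 1111111110 (10 bits)
  8 -> 111111110 (9 bits)
Total length = 12 + 5 + 10 + 9 = 36 bits.

Unary([11, 4, 9, 8]) = 111111111110111101111111110111111110 (36 bits)


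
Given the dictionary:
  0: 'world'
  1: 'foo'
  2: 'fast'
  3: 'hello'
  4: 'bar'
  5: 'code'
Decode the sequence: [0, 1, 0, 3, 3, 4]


Look up each index in the dictionary:
  0 -> 'world'
  1 -> 'foo'
  0 -> 'world'
  3 -> 'hello'
  3 -> 'hello'
  4 -> 'bar'

Decoded: "world foo world hello hello bar"


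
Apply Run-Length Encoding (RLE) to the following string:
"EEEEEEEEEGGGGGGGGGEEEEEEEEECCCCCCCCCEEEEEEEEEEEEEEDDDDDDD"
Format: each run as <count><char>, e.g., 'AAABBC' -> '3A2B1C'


Scanning runs left to right:
  i=0: run of 'E' x 9 -> '9E'
  i=9: run of 'G' x 9 -> '9G'
  i=18: run of 'E' x 9 -> '9E'
  i=27: run of 'C' x 9 -> '9C'
  i=36: run of 'E' x 14 -> '14E'
  i=50: run of 'D' x 7 -> '7D'

RLE = 9E9G9E9C14E7D


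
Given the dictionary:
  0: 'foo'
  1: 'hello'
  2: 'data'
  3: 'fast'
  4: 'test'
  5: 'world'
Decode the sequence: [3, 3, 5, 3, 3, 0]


Look up each index in the dictionary:
  3 -> 'fast'
  3 -> 'fast'
  5 -> 'world'
  3 -> 'fast'
  3 -> 'fast'
  0 -> 'foo'

Decoded: "fast fast world fast fast foo"


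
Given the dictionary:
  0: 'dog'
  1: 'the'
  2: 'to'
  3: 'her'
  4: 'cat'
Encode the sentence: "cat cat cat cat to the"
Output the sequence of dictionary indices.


Look up each word in the dictionary:
  'cat' -> 4
  'cat' -> 4
  'cat' -> 4
  'cat' -> 4
  'to' -> 2
  'the' -> 1

Encoded: [4, 4, 4, 4, 2, 1]


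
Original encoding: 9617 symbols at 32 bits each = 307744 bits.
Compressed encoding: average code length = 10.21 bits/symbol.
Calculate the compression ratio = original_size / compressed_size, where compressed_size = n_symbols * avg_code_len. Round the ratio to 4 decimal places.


original_size = n_symbols * orig_bits = 9617 * 32 = 307744 bits
compressed_size = n_symbols * avg_code_len = 9617 * 10.21 = 98189.57 bits
ratio = original_size / compressed_size = 307744 / 98189.57 = 3.1342

Compression ratio = 3.1342


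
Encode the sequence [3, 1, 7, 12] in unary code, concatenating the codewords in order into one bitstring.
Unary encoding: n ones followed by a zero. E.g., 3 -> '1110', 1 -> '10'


Encode each number as n ones followed by a terminating 0:
  3 -> 1110 (4 bits)
  1 -> 10 (2 bits)
  7 -> 11111110 (8 bits)
  12 -> 1111111111110 (13 bits)
Total length = 4 + 2 + 8 + 13 = 27 bits.

Unary([3, 1, 7, 12]) = 111010111111101111111111110 (27 bits)


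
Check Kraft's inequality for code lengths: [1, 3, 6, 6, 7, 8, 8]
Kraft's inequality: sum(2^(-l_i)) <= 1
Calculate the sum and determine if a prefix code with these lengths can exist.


Sum = 2^(-1) + 2^(-3) + 2^(-6) + 2^(-6) + 2^(-7) + 2^(-8) + 2^(-8)
    = 0.5 + 0.125 + 0.015625 + 0.015625 + 0.0078125 + 0.00390625 + 0.00390625
    = 172/256 = 0.671875
Since 0.671875 <= 1, Kraft's inequality IS satisfied.
A prefix code with these lengths CAN exist.

Kraft sum = 0.671875. Satisfied.


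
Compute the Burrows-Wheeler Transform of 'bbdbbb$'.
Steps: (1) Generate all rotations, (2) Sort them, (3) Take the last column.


Rotations (sorted):
  0: $bbdbbb -> last char: b
  1: b$bbdbb -> last char: b
  2: bb$bbdb -> last char: b
  3: bbb$bbd -> last char: d
  4: bbdbbb$ -> last char: $
  5: bdbbb$b -> last char: b
  6: dbbb$bb -> last char: b


BWT = bbbd$bb


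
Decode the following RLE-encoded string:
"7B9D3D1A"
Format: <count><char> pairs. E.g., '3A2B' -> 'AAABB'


Expanding each <count><char> pair:
  7B -> 'BBBBBBB'
  9D -> 'DDDDDDDDD'
  3D -> 'DDD'
  1A -> 'A'

Decoded = BBBBBBBDDDDDDDDDDDDA


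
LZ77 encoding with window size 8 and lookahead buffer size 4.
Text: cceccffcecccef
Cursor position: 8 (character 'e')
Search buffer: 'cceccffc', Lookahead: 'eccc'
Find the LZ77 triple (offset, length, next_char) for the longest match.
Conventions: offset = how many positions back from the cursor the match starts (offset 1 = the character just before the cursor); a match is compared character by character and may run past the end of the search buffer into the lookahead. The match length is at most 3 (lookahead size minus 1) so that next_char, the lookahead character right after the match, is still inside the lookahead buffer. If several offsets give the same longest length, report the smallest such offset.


Try each offset into the search buffer:
  offset=1 (pos 7, char 'c'): match length 0
  offset=2 (pos 6, char 'f'): match length 0
  offset=3 (pos 5, char 'f'): match length 0
  offset=4 (pos 4, char 'c'): match length 0
  offset=5 (pos 3, char 'c'): match length 0
  offset=6 (pos 2, char 'e'): match length 3
  offset=7 (pos 1, char 'c'): match length 0
  offset=8 (pos 0, char 'c'): match length 0
Longest match has length 3 at offset 6.
next_char = character at position 8 + 3 = 11 -> 'c'

Best match: offset=6, length=3 (matching 'ecc' starting at position 2)
LZ77 triple: (6, 3, 'c')


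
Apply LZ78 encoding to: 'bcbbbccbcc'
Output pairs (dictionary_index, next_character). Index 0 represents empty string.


LZ78 encoding steps:
Dictionary: {0: ''}
Step 1: w='' (idx 0), next='b' -> output (0, 'b'), add 'b' as idx 1
Step 2: w='' (idx 0), next='c' -> output (0, 'c'), add 'c' as idx 2
Step 3: w='b' (idx 1), next='b' -> output (1, 'b'), add 'bb' as idx 3
Step 4: w='b' (idx 1), next='c' -> output (1, 'c'), add 'bc' as idx 4
Step 5: w='c' (idx 2), next='b' -> output (2, 'b'), add 'cb' as idx 5
Step 6: w='c' (idx 2), next='c' -> output (2, 'c'), add 'cc' as idx 6


Encoded: [(0, 'b'), (0, 'c'), (1, 'b'), (1, 'c'), (2, 'b'), (2, 'c')]


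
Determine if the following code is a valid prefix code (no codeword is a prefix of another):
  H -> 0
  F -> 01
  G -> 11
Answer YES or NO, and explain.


Checking each pair (does one codeword prefix another?):
  H='0' vs F='01': prefix -- VIOLATION

NO -- this is NOT a valid prefix code. H (0) is a prefix of F (01).


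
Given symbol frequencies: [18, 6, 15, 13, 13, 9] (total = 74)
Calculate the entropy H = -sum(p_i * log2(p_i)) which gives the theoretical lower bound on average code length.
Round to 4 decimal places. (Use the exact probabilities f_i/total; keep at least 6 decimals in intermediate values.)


Per-symbol terms -p_i * log2(p_i) with p_i = f_i/74:
  p = 18/74 = 0.243243: log2(p) = -2.039528, -p*log2(p) = 0.496101
  p = 6/74 = 0.081081: log2(p) = -3.624491, -p*log2(p) = 0.293878
  p = 15/74 = 0.202703: log2(p) = -2.302563, -p*log2(p) = 0.466736
  p = 13/74 = 0.175676: log2(p) = -2.509014, -p*log2(p) = 0.440773
  p = 13/74 = 0.175676: log2(p) = -2.509014, -p*log2(p) = 0.440773
  p = 9/74 = 0.121622: log2(p) = -3.039528, -p*log2(p) = 0.369672
H = 0.496101 + 0.293878 + 0.466736 + 0.440773 + 0.440773 + 0.369672 = 2.507933

H = 2.5079 bits/symbol


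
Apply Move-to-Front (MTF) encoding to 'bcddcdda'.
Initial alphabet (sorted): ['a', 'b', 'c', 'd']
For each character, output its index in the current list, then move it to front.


MTF encoding:
'b': index 1 in ['a', 'b', 'c', 'd'] -> ['b', 'a', 'c', 'd']
'c': index 2 in ['b', 'a', 'c', 'd'] -> ['c', 'b', 'a', 'd']
'd': index 3 in ['c', 'b', 'a', 'd'] -> ['d', 'c', 'b', 'a']
'd': index 0 in ['d', 'c', 'b', 'a'] -> ['d', 'c', 'b', 'a']
'c': index 1 in ['d', 'c', 'b', 'a'] -> ['c', 'd', 'b', 'a']
'd': index 1 in ['c', 'd', 'b', 'a'] -> ['d', 'c', 'b', 'a']
'd': index 0 in ['d', 'c', 'b', 'a'] -> ['d', 'c', 'b', 'a']
'a': index 3 in ['d', 'c', 'b', 'a'] -> ['a', 'd', 'c', 'b']


Output: [1, 2, 3, 0, 1, 1, 0, 3]


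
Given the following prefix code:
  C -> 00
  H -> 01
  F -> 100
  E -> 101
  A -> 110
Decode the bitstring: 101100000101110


Decoding step by step:
Bits 101 -> E
Bits 100 -> F
Bits 00 -> C
Bits 01 -> H
Bits 01 -> H
Bits 110 -> A


Decoded message: EFCHHA


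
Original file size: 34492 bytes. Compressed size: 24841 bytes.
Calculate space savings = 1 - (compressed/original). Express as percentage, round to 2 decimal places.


ratio = compressed/original = 24841/34492 = 0.720196
savings = 1 - ratio = 1 - 0.720196 = 0.279804
as a percentage: 0.279804 * 100 = 27.98%

Space savings = 1 - 24841/34492 = 27.98%


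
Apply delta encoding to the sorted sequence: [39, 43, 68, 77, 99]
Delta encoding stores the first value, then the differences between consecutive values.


First value: 39
Deltas:
  43 - 39 = 4
  68 - 43 = 25
  77 - 68 = 9
  99 - 77 = 22


Delta encoded: [39, 4, 25, 9, 22]


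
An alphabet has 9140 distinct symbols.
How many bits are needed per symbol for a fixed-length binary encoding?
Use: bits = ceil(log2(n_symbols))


log2(9140) = 13.158
Bracket: 2^13 = 8192 < 9140 <= 2^14 = 16384
So ceil(log2(9140)) = 14

bits = ceil(log2(9140)) = ceil(13.158) = 14 bits


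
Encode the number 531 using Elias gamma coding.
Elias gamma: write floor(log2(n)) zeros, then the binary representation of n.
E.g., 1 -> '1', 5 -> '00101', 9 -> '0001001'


num_bits = floor(log2(531)) + 1 = 10
leading_zeros = num_bits - 1 = 9
binary(531) = 1000010011

Elias gamma(531) = '000000000' + '1000010011' = 0000000001000010011 (19 bits)


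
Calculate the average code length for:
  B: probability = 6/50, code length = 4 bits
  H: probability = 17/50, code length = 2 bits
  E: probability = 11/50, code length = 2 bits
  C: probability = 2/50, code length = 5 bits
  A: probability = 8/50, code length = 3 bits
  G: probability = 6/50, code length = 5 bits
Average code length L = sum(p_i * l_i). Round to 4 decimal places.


Weighted contributions p_i * l_i:
  B: (6/50) * 4 = 24/50
  H: (17/50) * 2 = 34/50
  E: (11/50) * 2 = 22/50
  C: (2/50) * 5 = 10/50
  A: (8/50) * 3 = 24/50
  G: (6/50) * 5 = 30/50
Sum = (24 + 34 + 22 + 10 + 24 + 30)/50 = 144/50

L = 144/50 = 2.8800 bits/symbol


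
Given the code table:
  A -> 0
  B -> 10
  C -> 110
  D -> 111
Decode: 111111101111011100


Decoding:
111 -> D
111 -> D
10 -> B
111 -> D
10 -> B
111 -> D
0 -> A
0 -> A


Result: DDBDBDAA


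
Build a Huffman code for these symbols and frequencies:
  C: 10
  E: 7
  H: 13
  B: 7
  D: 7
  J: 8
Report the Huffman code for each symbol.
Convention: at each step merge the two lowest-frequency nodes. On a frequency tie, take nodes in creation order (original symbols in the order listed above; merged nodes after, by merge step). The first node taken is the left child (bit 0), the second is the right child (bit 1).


Huffman tree construction:
Step 1: Merge E(7) + B(7) = 14
Step 2: Merge D(7) + J(8) = 15
Step 3: Merge C(10) + H(13) = 23
Step 4: Merge (E+B)(14) + (D+J)(15) = 29
Step 5: Merge (C+H)(23) + ((E+B)+(D+J))(29) = 52
Read each symbol's code off the tree from the root (left child = 0, right child = 1).

Codes:
  C: 00 (length 2)
  E: 100 (length 3)
  H: 01 (length 2)
  B: 101 (length 3)
  D: 110 (length 3)
  J: 111 (length 3)
Average code length: 133/52 = 2.5577 bits/symbol


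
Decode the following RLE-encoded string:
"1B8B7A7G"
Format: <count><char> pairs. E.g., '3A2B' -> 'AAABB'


Expanding each <count><char> pair:
  1B -> 'B'
  8B -> 'BBBBBBBB'
  7A -> 'AAAAAAA'
  7G -> 'GGGGGGG'

Decoded = BBBBBBBBBAAAAAAAGGGGGGG


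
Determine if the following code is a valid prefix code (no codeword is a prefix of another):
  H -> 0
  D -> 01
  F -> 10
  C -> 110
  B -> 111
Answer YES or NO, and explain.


Checking each pair (does one codeword prefix another?):
  H='0' vs D='01': prefix -- VIOLATION

NO -- this is NOT a valid prefix code. H (0) is a prefix of D (01).


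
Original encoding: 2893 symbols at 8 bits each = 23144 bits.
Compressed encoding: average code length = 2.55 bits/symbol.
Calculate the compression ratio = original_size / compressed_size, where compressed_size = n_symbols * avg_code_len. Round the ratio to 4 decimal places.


original_size = n_symbols * orig_bits = 2893 * 8 = 23144 bits
compressed_size = n_symbols * avg_code_len = 2893 * 2.55 = 7377.15 bits
ratio = original_size / compressed_size = 23144 / 7377.15 = 3.1373

Compression ratio = 3.1373


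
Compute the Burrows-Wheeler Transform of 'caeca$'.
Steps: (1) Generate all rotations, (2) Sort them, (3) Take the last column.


Rotations (sorted):
  0: $caeca -> last char: a
  1: a$caec -> last char: c
  2: aeca$c -> last char: c
  3: ca$cae -> last char: e
  4: caeca$ -> last char: $
  5: eca$ca -> last char: a


BWT = acce$a


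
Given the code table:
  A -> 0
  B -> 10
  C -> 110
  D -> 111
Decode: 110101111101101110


Decoding:
110 -> C
10 -> B
111 -> D
110 -> C
110 -> C
111 -> D
0 -> A


Result: CBDCCDA


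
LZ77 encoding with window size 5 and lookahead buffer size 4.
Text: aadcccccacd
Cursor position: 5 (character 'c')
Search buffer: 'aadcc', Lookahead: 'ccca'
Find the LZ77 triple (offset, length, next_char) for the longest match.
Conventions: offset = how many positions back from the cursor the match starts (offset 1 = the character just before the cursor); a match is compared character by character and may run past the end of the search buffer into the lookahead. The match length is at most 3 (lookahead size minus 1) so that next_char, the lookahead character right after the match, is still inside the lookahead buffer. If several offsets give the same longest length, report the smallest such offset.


Try each offset into the search buffer:
  offset=1 (pos 4, char 'c'): match length 3
  offset=2 (pos 3, char 'c'): match length 3
  offset=3 (pos 2, char 'd'): match length 0
  offset=4 (pos 1, char 'a'): match length 0
  offset=5 (pos 0, char 'a'): match length 0
Longest match has length 3, found at offsets 1, 2; take the smallest, offset 1.
next_char = character at position 5 + 3 = 8 -> 'a'

Best match: offset=1, length=3 (matching 'ccc' starting at position 4)
LZ77 triple: (1, 3, 'a')


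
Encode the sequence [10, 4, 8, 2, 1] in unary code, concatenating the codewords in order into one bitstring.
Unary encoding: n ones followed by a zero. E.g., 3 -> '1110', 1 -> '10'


Encode each number as n ones followed by a terminating 0:
  10 -> 11111111110 (11 bits)
  4 -> 11110 (5 bits)
  8 -> 111111110 (9 bits)
  2 -> 110 (3 bits)
  1 -> 10 (2 bits)
Total length = 11 + 5 + 9 + 3 + 2 = 30 bits.

Unary([10, 4, 8, 2, 1]) = 111111111101111011111111011010 (30 bits)


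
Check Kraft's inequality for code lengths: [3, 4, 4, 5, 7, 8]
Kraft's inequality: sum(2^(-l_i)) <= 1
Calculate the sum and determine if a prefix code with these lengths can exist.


Sum = 2^(-3) + 2^(-4) + 2^(-4) + 2^(-5) + 2^(-7) + 2^(-8)
    = 0.125 + 0.0625 + 0.0625 + 0.03125 + 0.0078125 + 0.00390625
    = 75/256 = 0.29296875
Since 0.29296875 <= 1, Kraft's inequality IS satisfied.
A prefix code with these lengths CAN exist.

Kraft sum = 0.29296875. Satisfied.


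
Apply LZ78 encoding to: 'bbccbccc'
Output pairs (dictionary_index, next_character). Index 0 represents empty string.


LZ78 encoding steps:
Dictionary: {0: ''}
Step 1: w='' (idx 0), next='b' -> output (0, 'b'), add 'b' as idx 1
Step 2: w='b' (idx 1), next='c' -> output (1, 'c'), add 'bc' as idx 2
Step 3: w='' (idx 0), next='c' -> output (0, 'c'), add 'c' as idx 3
Step 4: w='bc' (idx 2), next='c' -> output (2, 'c'), add 'bcc' as idx 4
Step 5: w='c' (idx 3), end of input -> output (3, '')


Encoded: [(0, 'b'), (1, 'c'), (0, 'c'), (2, 'c'), (3, '')]


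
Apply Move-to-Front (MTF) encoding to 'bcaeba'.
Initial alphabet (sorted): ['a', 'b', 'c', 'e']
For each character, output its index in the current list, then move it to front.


MTF encoding:
'b': index 1 in ['a', 'b', 'c', 'e'] -> ['b', 'a', 'c', 'e']
'c': index 2 in ['b', 'a', 'c', 'e'] -> ['c', 'b', 'a', 'e']
'a': index 2 in ['c', 'b', 'a', 'e'] -> ['a', 'c', 'b', 'e']
'e': index 3 in ['a', 'c', 'b', 'e'] -> ['e', 'a', 'c', 'b']
'b': index 3 in ['e', 'a', 'c', 'b'] -> ['b', 'e', 'a', 'c']
'a': index 2 in ['b', 'e', 'a', 'c'] -> ['a', 'b', 'e', 'c']


Output: [1, 2, 2, 3, 3, 2]


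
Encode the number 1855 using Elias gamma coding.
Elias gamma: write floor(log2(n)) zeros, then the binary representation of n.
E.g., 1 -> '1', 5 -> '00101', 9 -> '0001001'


num_bits = floor(log2(1855)) + 1 = 11
leading_zeros = num_bits - 1 = 10
binary(1855) = 11100111111

Elias gamma(1855) = '0000000000' + '11100111111' = 000000000011100111111 (21 bits)


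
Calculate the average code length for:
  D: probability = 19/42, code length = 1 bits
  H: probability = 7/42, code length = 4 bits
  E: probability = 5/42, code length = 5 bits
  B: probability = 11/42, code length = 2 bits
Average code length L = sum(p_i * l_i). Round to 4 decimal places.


Weighted contributions p_i * l_i:
  D: (19/42) * 1 = 19/42
  H: (7/42) * 4 = 28/42
  E: (5/42) * 5 = 25/42
  B: (11/42) * 2 = 22/42
Sum = (19 + 28 + 25 + 22)/42 = 94/42

L = 94/42 = 2.2381 bits/symbol


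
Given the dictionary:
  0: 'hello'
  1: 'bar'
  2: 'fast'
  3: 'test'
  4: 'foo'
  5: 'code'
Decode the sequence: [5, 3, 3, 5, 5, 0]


Look up each index in the dictionary:
  5 -> 'code'
  3 -> 'test'
  3 -> 'test'
  5 -> 'code'
  5 -> 'code'
  0 -> 'hello'

Decoded: "code test test code code hello"


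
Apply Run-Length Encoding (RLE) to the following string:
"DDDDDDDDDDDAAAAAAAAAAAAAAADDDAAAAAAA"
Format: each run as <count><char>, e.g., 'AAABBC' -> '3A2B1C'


Scanning runs left to right:
  i=0: run of 'D' x 11 -> '11D'
  i=11: run of 'A' x 15 -> '15A'
  i=26: run of 'D' x 3 -> '3D'
  i=29: run of 'A' x 7 -> '7A'

RLE = 11D15A3D7A


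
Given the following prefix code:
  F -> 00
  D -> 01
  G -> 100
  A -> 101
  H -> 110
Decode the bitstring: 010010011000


Decoding step by step:
Bits 01 -> D
Bits 00 -> F
Bits 100 -> G
Bits 110 -> H
Bits 00 -> F


Decoded message: DFGHF


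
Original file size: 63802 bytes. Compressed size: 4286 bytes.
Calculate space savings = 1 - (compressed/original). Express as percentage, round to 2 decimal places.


ratio = compressed/original = 4286/63802 = 0.067177
savings = 1 - ratio = 1 - 0.067177 = 0.932823
as a percentage: 0.932823 * 100 = 93.28%

Space savings = 1 - 4286/63802 = 93.28%


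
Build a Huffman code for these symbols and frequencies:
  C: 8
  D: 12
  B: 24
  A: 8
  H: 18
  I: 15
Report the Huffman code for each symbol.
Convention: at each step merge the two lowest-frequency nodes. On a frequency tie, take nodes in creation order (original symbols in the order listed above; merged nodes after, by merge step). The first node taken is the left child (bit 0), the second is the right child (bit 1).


Huffman tree construction:
Step 1: Merge C(8) + A(8) = 16
Step 2: Merge D(12) + I(15) = 27
Step 3: Merge (C+A)(16) + H(18) = 34
Step 4: Merge B(24) + (D+I)(27) = 51
Step 5: Merge ((C+A)+H)(34) + (B+(D+I))(51) = 85
Read each symbol's code off the tree from the root (left child = 0, right child = 1).

Codes:
  C: 000 (length 3)
  D: 110 (length 3)
  B: 10 (length 2)
  A: 001 (length 3)
  H: 01 (length 2)
  I: 111 (length 3)
Average code length: 213/85 = 2.5059 bits/symbol


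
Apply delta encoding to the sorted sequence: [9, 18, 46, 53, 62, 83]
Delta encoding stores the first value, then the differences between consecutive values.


First value: 9
Deltas:
  18 - 9 = 9
  46 - 18 = 28
  53 - 46 = 7
  62 - 53 = 9
  83 - 62 = 21


Delta encoded: [9, 9, 28, 7, 9, 21]


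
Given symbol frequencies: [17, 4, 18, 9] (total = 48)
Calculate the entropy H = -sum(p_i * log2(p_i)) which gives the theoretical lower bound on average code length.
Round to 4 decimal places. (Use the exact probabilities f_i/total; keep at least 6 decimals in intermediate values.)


Per-symbol terms -p_i * log2(p_i) with p_i = f_i/48:
  p = 17/48 = 0.354167: log2(p) = -1.497500, -p*log2(p) = 0.530364
  p = 4/48 = 0.083333: log2(p) = -3.584963, -p*log2(p) = 0.298747
  p = 18/48 = 0.375000: log2(p) = -1.415037, -p*log2(p) = 0.530639
  p = 9/48 = 0.187500: log2(p) = -2.415037, -p*log2(p) = 0.452820
H = 0.530364 + 0.298747 + 0.530639 + 0.452820 = 1.812570

H = 1.8126 bits/symbol


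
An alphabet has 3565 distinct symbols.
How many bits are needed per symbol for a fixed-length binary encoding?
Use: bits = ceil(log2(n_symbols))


log2(3565) = 11.7997
Bracket: 2^11 = 2048 < 3565 <= 2^12 = 4096
So ceil(log2(3565)) = 12

bits = ceil(log2(3565)) = ceil(11.7997) = 12 bits


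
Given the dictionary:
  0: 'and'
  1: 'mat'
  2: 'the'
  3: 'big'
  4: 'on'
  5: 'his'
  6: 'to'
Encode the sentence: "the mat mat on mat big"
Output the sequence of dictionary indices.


Look up each word in the dictionary:
  'the' -> 2
  'mat' -> 1
  'mat' -> 1
  'on' -> 4
  'mat' -> 1
  'big' -> 3

Encoded: [2, 1, 1, 4, 1, 3]


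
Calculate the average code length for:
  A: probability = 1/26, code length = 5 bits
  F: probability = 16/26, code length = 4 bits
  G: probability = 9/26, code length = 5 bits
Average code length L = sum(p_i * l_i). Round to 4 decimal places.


Weighted contributions p_i * l_i:
  A: (1/26) * 5 = 5/26
  F: (16/26) * 4 = 64/26
  G: (9/26) * 5 = 45/26
Sum = (5 + 64 + 45)/26 = 114/26

L = 114/26 = 4.3846 bits/symbol


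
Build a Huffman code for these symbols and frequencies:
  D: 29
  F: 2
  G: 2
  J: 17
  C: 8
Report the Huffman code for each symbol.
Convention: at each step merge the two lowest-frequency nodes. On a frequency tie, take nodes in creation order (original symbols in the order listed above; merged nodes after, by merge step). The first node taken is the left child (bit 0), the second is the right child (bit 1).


Huffman tree construction:
Step 1: Merge F(2) + G(2) = 4
Step 2: Merge (F+G)(4) + C(8) = 12
Step 3: Merge ((F+G)+C)(12) + J(17) = 29
Step 4: Merge D(29) + (((F+G)+C)+J)(29) = 58
Read each symbol's code off the tree from the root (left child = 0, right child = 1).

Codes:
  D: 0 (length 1)
  F: 1000 (length 4)
  G: 1001 (length 4)
  J: 11 (length 2)
  C: 101 (length 3)
Average code length: 103/58 = 1.7759 bits/symbol
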